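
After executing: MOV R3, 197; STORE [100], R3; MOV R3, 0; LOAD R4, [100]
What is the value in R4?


Register and memory trace:
  MOV R3, 197  → R3 = 197
  STORE [100], R3  → mem[100] = 197
  MOV R3, 0  → R3 = 0
  LOAD R4, [100]  → R4 = mem[100] = 197
Final: R4 = 197

197


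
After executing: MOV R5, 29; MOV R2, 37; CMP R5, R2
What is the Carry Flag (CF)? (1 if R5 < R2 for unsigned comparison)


Register state trace:
  MOV R5, 29  → R5 = 29
  MOV R2, 37  → R2 = 37
  CMP R5, R2  → unsigned 29 - 37: borrow occurs
  29 < 37, so CF = 1
CF = 1

1


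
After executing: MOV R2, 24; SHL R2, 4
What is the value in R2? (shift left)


Register state trace:
  MOV R2, 24  → R2 = 24
  SHL R2, 4  → R2 = 24 << 4 = 24 * 2^4 = 384
Final: R2 = 384

384


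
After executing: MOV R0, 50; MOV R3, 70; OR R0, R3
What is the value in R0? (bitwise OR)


Register state trace:
  MOV R0, 50  → R0 = 50 (0b00110010)
  MOV R3, 70  → R3 = 70 (0b01000110)
  OR R0, R3   → R0 = 50 OR 70 = 118 (0b01110110)
Final: R0 = 118

118


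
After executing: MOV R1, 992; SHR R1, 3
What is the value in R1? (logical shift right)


Register state trace:
  MOV R1, 992  → R1 = 992
  SHR R1, 3  → R1 = 992 >> 3 = 992 // 2^3 = 124
Final: R1 = 124

124


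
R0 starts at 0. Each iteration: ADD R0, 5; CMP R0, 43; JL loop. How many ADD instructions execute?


Loop trace (R0 starts at 0, target 43, step 5):
  ADD #1: R0 = 0 + 5 = 5  → 5 < 43, loop
  ADD #2: R0 = 5 + 5 = 10  → 10 < 43, loop
  ADD #3: R0 = 10 + 5 = 15  → 15 < 43, loop
  ADD #4: R0 = 15 + 5 = 20  → 20 < 43, loop
  ADD #5: R0 = 20 + 5 = 25  → 25 < 43, loop
  ADD #6: R0 = 25 + 5 = 30  → 30 < 43, loop
  ADD #7: R0 = 30 + 5 = 35  → 35 < 43, loop
  ADD #8: R0 = 35 + 5 = 40  → 40 < 43, loop
  ADD #9: R0 = 40 + 5 = 45  → 45 >= 43, exit
Total ADD instructions: 9

9


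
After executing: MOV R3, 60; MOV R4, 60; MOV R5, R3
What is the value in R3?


Register state trace:
  MOV R3, 60  → R3 = 60
  MOV R4, 60  → R4 = 60
  MOV R5, R3  → R5 = 60
Final: R3 = 60

60


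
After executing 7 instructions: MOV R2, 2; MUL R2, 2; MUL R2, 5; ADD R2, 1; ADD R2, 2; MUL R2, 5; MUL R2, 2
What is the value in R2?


Register state trace:
  MOV R2, 2  → R2 = 2
  MUL R2, 2  → R2 = 2 * 2 = 4
  MUL R2, 5  → R2 = 4 * 5 = 20
  ADD R2, 1  → R2 = 20 + 1 = 21
  ADD R2, 2  → R2 = 21 + 2 = 23
  MUL R2, 5  → R2 = 23 * 5 = 115
  MUL R2, 2  → R2 = 115 * 2 = 230
Final: R2 = 230

230


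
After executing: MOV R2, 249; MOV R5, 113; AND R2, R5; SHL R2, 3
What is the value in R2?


Register state trace:
  MOV R2, 249  → R2 = 249 (0b11111001)
  MOV R5, 113  → R5 = 113 (0b01110001)
  AND R2, R5  → R2 = 249 AND 113 = 113 (0b01110001)
  SHL R2, 3  → R2 = 113 << 3 = 904
Final: R2 = 904

904


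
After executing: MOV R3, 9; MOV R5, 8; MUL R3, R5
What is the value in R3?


Register state trace:
  MOV R3, 9  → R3 = 9
  MOV R5, 8  → R5 = 8
  MUL R3, R5  → R3 = 9 * 8 = 72
Final: R3 = 72

72


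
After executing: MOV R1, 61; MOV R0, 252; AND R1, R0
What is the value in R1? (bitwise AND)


Register state trace:
  MOV R1, 61  → R1 = 61 (0b00111101)
  MOV R0, 252  → R0 = 252 (0b11111100)
  AND R1, R0  → R1 = 61 AND 252 = 60 (0b00111100)
Final: R1 = 60

60


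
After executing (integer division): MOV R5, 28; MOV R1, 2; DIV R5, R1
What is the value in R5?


Register state trace:
  MOV R5, 28  → R5 = 28
  MOV R1, 2  → R1 = 2
  DIV R5, R1  → R5 = 28 // 2 = 14
Final: R5 = 14

14


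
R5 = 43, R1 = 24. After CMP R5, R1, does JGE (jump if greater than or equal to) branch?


Trace:
  R5 = 43, R1 = 24
  CMP R5, R1  → compares 43 vs 24
  JGE checks: is 43 greater than or equal to 24?
  43 > 24, so condition is true
Branch taken: Yes

Yes


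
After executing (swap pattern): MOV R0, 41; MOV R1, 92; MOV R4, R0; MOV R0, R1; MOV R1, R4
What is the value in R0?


Register state trace (swap pattern):
  MOV R0, 41  → R0 = 41
  MOV R1, 92  → R1 = 92
  MOV R4, R0  → R4 = 41  (save R0)
  MOV R0, R1  → R0 = 92  (R0 gets R1's value)
  MOV R1, R4  → R1 = 41  (R1 gets saved value)
Final: R0 = 92

92


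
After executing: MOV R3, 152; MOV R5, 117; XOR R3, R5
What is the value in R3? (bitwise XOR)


Register state trace:
  MOV R3, 152  → R3 = 152 (0b10011000)
  MOV R5, 117  → R5 = 117 (0b01110101)
  XOR R3, R5  → R3 = 152 XOR 117 = 237 (0b11101101)
Final: R3 = 237

237


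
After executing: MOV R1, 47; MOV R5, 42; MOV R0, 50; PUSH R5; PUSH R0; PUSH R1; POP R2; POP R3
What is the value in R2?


Stack trace (top is rightmost):
  MOV R1, 47  → R1 = 47
  MOV R5, 42  → R5 = 42
  MOV R0, 50  → R0 = 50
  PUSH R5  → stack: [42]
  PUSH R0  → stack: [42, 50]
  PUSH R1  → stack: [42, 50, 47]
  POP R2  → R2 = 47, stack: [42, 50]
  POP R3  → R3 = 50, stack: [42]
Final: R2 = 47

47


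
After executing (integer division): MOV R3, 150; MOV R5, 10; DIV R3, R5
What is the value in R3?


Register state trace:
  MOV R3, 150  → R3 = 150
  MOV R5, 10  → R5 = 10
  DIV R3, R5  → R3 = 150 // 10 = 15
Final: R3 = 15

15


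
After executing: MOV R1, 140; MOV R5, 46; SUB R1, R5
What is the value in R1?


Register state trace:
  MOV R1, 140  → R1 = 140
  MOV R5, 46  → R5 = 46
  SUB R1, R5  → R1 = 140 - 46 = 94
Final: R1 = 94

94


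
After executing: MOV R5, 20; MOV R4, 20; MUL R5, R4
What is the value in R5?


Register state trace:
  MOV R5, 20  → R5 = 20
  MOV R4, 20  → R4 = 20
  MUL R5, R4  → R5 = 20 * 20 = 400
Final: R5 = 400

400


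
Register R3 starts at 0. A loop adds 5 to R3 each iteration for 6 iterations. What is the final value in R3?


Starting value: R3 = 0
  Iter 1: R3 = 0 + 5 = 5
  Iter 2: R3 = 5 + 5 = 10
  Iter 3: R3 = 10 + 5 = 15
  Iter 4: R3 = 15 + 5 = 20
  Iter 5: R3 = 20 + 5 = 25
  Iter 6: R3 = 25 + 5 = 30
Final: R3 = 30

30


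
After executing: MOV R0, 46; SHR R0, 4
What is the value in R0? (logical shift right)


Register state trace:
  MOV R0, 46  → R0 = 46
  SHR R0, 4  → R0 = 46 >> 4 = 46 // 2^4 = 2
Final: R0 = 2

2


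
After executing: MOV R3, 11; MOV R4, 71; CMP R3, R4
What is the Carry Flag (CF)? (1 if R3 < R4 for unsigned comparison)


Register state trace:
  MOV R3, 11  → R3 = 11
  MOV R4, 71  → R4 = 71
  CMP R3, R4  → unsigned 11 - 71: borrow occurs
  11 < 71, so CF = 1
CF = 1

1


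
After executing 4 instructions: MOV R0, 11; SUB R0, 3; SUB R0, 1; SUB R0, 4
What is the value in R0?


Register state trace:
  MOV R0, 11  → R0 = 11
  SUB R0, 3  → R0 = 11 - 3 = 8
  SUB R0, 1  → R0 = 8 - 1 = 7
  SUB R0, 4  → R0 = 7 - 4 = 3
Final: R0 = 3

3


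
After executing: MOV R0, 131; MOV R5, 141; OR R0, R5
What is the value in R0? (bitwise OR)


Register state trace:
  MOV R0, 131  → R0 = 131 (0b10000011)
  MOV R5, 141  → R5 = 141 (0b10001101)
  OR R0, R5   → R0 = 131 OR 141 = 143 (0b10001111)
Final: R0 = 143

143


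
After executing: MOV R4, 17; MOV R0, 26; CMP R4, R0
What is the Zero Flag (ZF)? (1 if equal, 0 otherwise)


Register state trace:
  MOV R4, 17  → R4 = 17
  MOV R0, 26  → R0 = 26
  CMP R4, R0  → computes 17 - 26 = -9
  Result is nonzero, so values are not equal
ZF = 0

0


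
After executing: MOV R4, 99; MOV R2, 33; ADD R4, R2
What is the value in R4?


Register state trace:
  MOV R4, 99  → R4 = 99
  MOV R2, 33  → R2 = 33
  ADD R4, R2  → R4 = 99 + 33 = 132
Final: R4 = 132

132


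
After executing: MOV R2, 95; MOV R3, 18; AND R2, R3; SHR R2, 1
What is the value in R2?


Register state trace:
  MOV R2, 95  → R2 = 95 (0b01011111)
  MOV R3, 18  → R3 = 18 (0b00010010)
  AND R2, R3  → R2 = 95 AND 18 = 18 (0b00010010)
  SHR R2, 1  → R2 = 18 >> 1 = 9
Final: R2 = 9

9


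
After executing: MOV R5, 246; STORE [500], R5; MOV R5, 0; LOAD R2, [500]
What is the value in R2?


Register and memory trace:
  MOV R5, 246  → R5 = 246
  STORE [500], R5  → mem[500] = 246
  MOV R5, 0  → R5 = 0
  LOAD R2, [500]  → R2 = mem[500] = 246
Final: R2 = 246

246


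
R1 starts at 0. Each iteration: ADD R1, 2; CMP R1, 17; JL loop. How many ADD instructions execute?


Loop trace (R1 starts at 0, target 17, step 2):
  ADD #1: R1 = 0 + 2 = 2  → 2 < 17, loop
  ADD #2: R1 = 2 + 2 = 4  → 4 < 17, loop
  ADD #3: R1 = 4 + 2 = 6  → 6 < 17, loop
  ADD #4: R1 = 6 + 2 = 8  → 8 < 17, loop
  ADD #5: R1 = 8 + 2 = 10  → 10 < 17, loop
  ADD #6: R1 = 10 + 2 = 12  → 12 < 17, loop
  ADD #7: R1 = 12 + 2 = 14  → 14 < 17, loop
  ADD #8: R1 = 14 + 2 = 16  → 16 < 17, loop
  ADD #9: R1 = 16 + 2 = 18  → 18 >= 17, exit
Total ADD instructions: 9

9


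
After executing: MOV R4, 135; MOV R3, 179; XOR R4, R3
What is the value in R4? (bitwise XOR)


Register state trace:
  MOV R4, 135  → R4 = 135 (0b10000111)
  MOV R3, 179  → R3 = 179 (0b10110011)
  XOR R4, R3  → R4 = 135 XOR 179 = 52 (0b00110100)
Final: R4 = 52

52


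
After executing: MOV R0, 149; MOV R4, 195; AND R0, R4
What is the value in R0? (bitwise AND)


Register state trace:
  MOV R0, 149  → R0 = 149 (0b10010101)
  MOV R4, 195  → R4 = 195 (0b11000011)
  AND R0, R4  → R0 = 149 AND 195 = 129 (0b10000001)
Final: R0 = 129

129


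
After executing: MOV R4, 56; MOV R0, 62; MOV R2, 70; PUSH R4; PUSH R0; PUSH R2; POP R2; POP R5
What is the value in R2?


Stack trace (top is rightmost):
  MOV R4, 56  → R4 = 56
  MOV R0, 62  → R0 = 62
  MOV R2, 70  → R2 = 70
  PUSH R4  → stack: [56]
  PUSH R0  → stack: [56, 62]
  PUSH R2  → stack: [56, 62, 70]
  POP R2  → R2 = 70, stack: [56, 62]
  POP R5  → R5 = 62, stack: [56]
Final: R2 = 70

70


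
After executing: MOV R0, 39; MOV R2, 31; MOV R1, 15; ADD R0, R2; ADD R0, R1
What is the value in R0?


Register state trace:
  MOV R0, 39  → R0 = 39
  MOV R2, 31  → R2 = 31
  MOV R1, 15  → R1 = 15
  ADD R0, R2  → R0 = 39 + 31 = 70
  ADD R0, R1  → R0 = 70 + 15 = 85
Final: R0 = 85

85


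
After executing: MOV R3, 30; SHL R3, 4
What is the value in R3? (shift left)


Register state trace:
  MOV R3, 30  → R3 = 30
  SHL R3, 4  → R3 = 30 << 4 = 30 * 2^4 = 480
Final: R3 = 480

480


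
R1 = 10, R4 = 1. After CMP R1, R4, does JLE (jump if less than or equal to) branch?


Trace:
  R1 = 10, R4 = 1
  CMP R1, R4  → compares 10 vs 1
  JLE checks: is 10 less than or equal to 1?
  10 > 1, so condition is false
Branch taken: No

No


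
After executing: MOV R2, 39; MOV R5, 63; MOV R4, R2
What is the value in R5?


Register state trace:
  MOV R2, 39  → R2 = 39
  MOV R5, 63  → R5 = 63
  MOV R4, R2  → R4 = 39
Final: R5 = 63

63


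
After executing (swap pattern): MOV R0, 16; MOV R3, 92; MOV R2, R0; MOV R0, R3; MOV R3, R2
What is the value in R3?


Register state trace (swap pattern):
  MOV R0, 16  → R0 = 16
  MOV R3, 92  → R3 = 92
  MOV R2, R0  → R2 = 16  (save R0)
  MOV R0, R3  → R0 = 92  (R0 gets R3's value)
  MOV R3, R2  → R3 = 16  (R3 gets saved value)
Final: R3 = 16

16


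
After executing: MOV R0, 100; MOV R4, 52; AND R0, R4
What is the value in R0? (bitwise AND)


Register state trace:
  MOV R0, 100  → R0 = 100 (0b01100100)
  MOV R4, 52  → R4 = 52 (0b00110100)
  AND R0, R4  → R0 = 100 AND 52 = 36 (0b00100100)
Final: R0 = 36

36


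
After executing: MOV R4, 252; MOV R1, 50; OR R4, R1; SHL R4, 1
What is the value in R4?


Register state trace:
  MOV R4, 252  → R4 = 252 (0b11111100)
  MOV R1, 50  → R1 = 50 (0b00110010)
  OR R4, R1  → R4 = 252 OR 50 = 254 (0b11111110)
  SHL R4, 1  → R4 = 254 << 1 = 508
Final: R4 = 508

508


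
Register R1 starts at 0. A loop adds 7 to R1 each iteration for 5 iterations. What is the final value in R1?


Starting value: R1 = 0
  Iter 1: R1 = 0 + 7 = 7
  Iter 2: R1 = 7 + 7 = 14
  Iter 3: R1 = 14 + 7 = 21
  Iter 4: R1 = 21 + 7 = 28
  Iter 5: R1 = 28 + 7 = 35
Final: R1 = 35

35


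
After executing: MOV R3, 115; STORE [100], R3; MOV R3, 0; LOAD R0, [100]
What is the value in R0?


Register and memory trace:
  MOV R3, 115  → R3 = 115
  STORE [100], R3  → mem[100] = 115
  MOV R3, 0  → R3 = 0
  LOAD R0, [100]  → R0 = mem[100] = 115
Final: R0 = 115

115


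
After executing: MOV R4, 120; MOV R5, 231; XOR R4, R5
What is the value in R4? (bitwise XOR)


Register state trace:
  MOV R4, 120  → R4 = 120 (0b01111000)
  MOV R5, 231  → R5 = 231 (0b11100111)
  XOR R4, R5  → R4 = 120 XOR 231 = 159 (0b10011111)
Final: R4 = 159

159


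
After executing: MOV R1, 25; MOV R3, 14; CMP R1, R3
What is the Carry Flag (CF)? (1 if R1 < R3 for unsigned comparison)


Register state trace:
  MOV R1, 25  → R1 = 25
  MOV R3, 14  → R3 = 14
  CMP R1, R3  → unsigned 25 - 14: no borrow
  25 >= 14, so CF = 0
CF = 0

0


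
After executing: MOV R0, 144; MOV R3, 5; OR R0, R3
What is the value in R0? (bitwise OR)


Register state trace:
  MOV R0, 144  → R0 = 144 (0b10010000)
  MOV R3, 5  → R3 = 5 (0b00000101)
  OR R0, R3   → R0 = 144 OR 5 = 149 (0b10010101)
Final: R0 = 149

149


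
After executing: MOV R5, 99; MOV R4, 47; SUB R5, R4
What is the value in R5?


Register state trace:
  MOV R5, 99  → R5 = 99
  MOV R4, 47  → R4 = 47
  SUB R5, R4  → R5 = 99 - 47 = 52
Final: R5 = 52

52


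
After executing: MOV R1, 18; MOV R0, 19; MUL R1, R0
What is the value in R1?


Register state trace:
  MOV R1, 18  → R1 = 18
  MOV R0, 19  → R0 = 19
  MUL R1, R0  → R1 = 18 * 19 = 342
Final: R1 = 342

342


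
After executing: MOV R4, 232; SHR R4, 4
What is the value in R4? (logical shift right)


Register state trace:
  MOV R4, 232  → R4 = 232
  SHR R4, 4  → R4 = 232 >> 4 = 232 // 2^4 = 14
Final: R4 = 14

14


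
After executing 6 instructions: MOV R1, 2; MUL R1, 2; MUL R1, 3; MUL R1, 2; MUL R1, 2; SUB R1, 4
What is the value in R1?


Register state trace:
  MOV R1, 2  → R1 = 2
  MUL R1, 2  → R1 = 2 * 2 = 4
  MUL R1, 3  → R1 = 4 * 3 = 12
  MUL R1, 2  → R1 = 12 * 2 = 24
  MUL R1, 2  → R1 = 24 * 2 = 48
  SUB R1, 4  → R1 = 48 - 4 = 44
Final: R1 = 44

44


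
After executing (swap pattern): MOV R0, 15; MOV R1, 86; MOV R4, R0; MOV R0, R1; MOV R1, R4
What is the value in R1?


Register state trace (swap pattern):
  MOV R0, 15  → R0 = 15
  MOV R1, 86  → R1 = 86
  MOV R4, R0  → R4 = 15  (save R0)
  MOV R0, R1  → R0 = 86  (R0 gets R1's value)
  MOV R1, R4  → R1 = 15  (R1 gets saved value)
Final: R1 = 15

15


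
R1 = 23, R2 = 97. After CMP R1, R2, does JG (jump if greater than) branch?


Trace:
  R1 = 23, R2 = 97
  CMP R1, R2  → compares 23 vs 97
  JG checks: is 23 greater than 97?
  23 < 97, so condition is false
Branch taken: No

No


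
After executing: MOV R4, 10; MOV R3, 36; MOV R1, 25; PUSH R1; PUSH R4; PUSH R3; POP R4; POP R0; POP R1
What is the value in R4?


Stack trace (top is rightmost):
  MOV R4, 10  → R4 = 10
  MOV R3, 36  → R3 = 36
  MOV R1, 25  → R1 = 25
  PUSH R1  → stack: [25]
  PUSH R4  → stack: [25, 10]
  PUSH R3  → stack: [25, 10, 36]
  POP R4  → R4 = 36, stack: [25, 10]
  POP R0  → R0 = 10, stack: [25]
  POP R1  → R1 = 25, stack: []
Final: R4 = 36

36


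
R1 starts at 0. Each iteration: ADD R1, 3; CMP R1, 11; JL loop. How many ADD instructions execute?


Loop trace (R1 starts at 0, target 11, step 3):
  ADD #1: R1 = 0 + 3 = 3  → 3 < 11, loop
  ADD #2: R1 = 3 + 3 = 6  → 6 < 11, loop
  ADD #3: R1 = 6 + 3 = 9  → 9 < 11, loop
  ADD #4: R1 = 9 + 3 = 12  → 12 >= 11, exit
Total ADD instructions: 4

4


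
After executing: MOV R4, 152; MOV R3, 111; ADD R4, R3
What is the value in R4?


Register state trace:
  MOV R4, 152  → R4 = 152
  MOV R3, 111  → R3 = 111
  ADD R4, R3  → R4 = 152 + 111 = 263
Final: R4 = 263

263


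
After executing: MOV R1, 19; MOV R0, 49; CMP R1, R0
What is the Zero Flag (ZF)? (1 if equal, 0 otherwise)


Register state trace:
  MOV R1, 19  → R1 = 19
  MOV R0, 49  → R0 = 49
  CMP R1, R0  → computes 19 - 49 = -30
  Result is nonzero, so values are not equal
ZF = 0

0


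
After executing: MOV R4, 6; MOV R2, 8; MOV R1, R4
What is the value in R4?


Register state trace:
  MOV R4, 6  → R4 = 6
  MOV R2, 8  → R2 = 8
  MOV R1, R4  → R1 = 6
Final: R4 = 6

6


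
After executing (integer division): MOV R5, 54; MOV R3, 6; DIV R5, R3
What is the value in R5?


Register state trace:
  MOV R5, 54  → R5 = 54
  MOV R3, 6  → R3 = 6
  DIV R5, R3  → R5 = 54 // 6 = 9
Final: R5 = 9

9


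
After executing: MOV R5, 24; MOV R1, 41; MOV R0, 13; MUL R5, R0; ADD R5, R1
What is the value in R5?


Register state trace:
  MOV R5, 24  → R5 = 24
  MOV R1, 41  → R1 = 41
  MOV R0, 13  → R0 = 13
  MUL R5, R0  → R5 = 24 * 13 = 312
  ADD R5, R1  → R5 = 312 + 41 = 353
Final: R5 = 353

353


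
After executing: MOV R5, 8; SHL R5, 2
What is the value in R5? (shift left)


Register state trace:
  MOV R5, 8  → R5 = 8
  SHL R5, 2  → R5 = 8 << 2 = 8 * 2^2 = 32
Final: R5 = 32

32


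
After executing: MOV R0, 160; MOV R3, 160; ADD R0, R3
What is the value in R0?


Register state trace:
  MOV R0, 160  → R0 = 160
  MOV R3, 160  → R3 = 160
  ADD R0, R3  → R0 = 160 + 160 = 320
Final: R0 = 320

320


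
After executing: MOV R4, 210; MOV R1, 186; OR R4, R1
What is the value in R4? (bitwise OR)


Register state trace:
  MOV R4, 210  → R4 = 210 (0b11010010)
  MOV R1, 186  → R1 = 186 (0b10111010)
  OR R4, R1   → R4 = 210 OR 186 = 250 (0b11111010)
Final: R4 = 250

250


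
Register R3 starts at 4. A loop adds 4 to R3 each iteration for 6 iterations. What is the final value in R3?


Starting value: R3 = 4
  Iter 1: R3 = 4 + 4 = 8
  Iter 2: R3 = 8 + 4 = 12
  Iter 3: R3 = 12 + 4 = 16
  Iter 4: R3 = 16 + 4 = 20
  Iter 5: R3 = 20 + 4 = 24
  Iter 6: R3 = 24 + 4 = 28
Final: R3 = 28

28


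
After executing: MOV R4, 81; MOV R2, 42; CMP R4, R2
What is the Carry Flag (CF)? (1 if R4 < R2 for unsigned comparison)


Register state trace:
  MOV R4, 81  → R4 = 81
  MOV R2, 42  → R2 = 42
  CMP R4, R2  → unsigned 81 - 42: no borrow
  81 >= 42, so CF = 0
CF = 0

0


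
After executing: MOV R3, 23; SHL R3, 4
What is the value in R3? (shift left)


Register state trace:
  MOV R3, 23  → R3 = 23
  SHL R3, 4  → R3 = 23 << 4 = 23 * 2^4 = 368
Final: R3 = 368

368


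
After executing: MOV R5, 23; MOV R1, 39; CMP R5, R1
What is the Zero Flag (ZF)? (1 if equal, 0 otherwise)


Register state trace:
  MOV R5, 23  → R5 = 23
  MOV R1, 39  → R1 = 39
  CMP R5, R1  → computes 23 - 39 = -16
  Result is nonzero, so values are not equal
ZF = 0

0


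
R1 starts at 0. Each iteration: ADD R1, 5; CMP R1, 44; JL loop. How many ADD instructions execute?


Loop trace (R1 starts at 0, target 44, step 5):
  ADD #1: R1 = 0 + 5 = 5  → 5 < 44, loop
  ADD #2: R1 = 5 + 5 = 10  → 10 < 44, loop
  ADD #3: R1 = 10 + 5 = 15  → 15 < 44, loop
  ADD #4: R1 = 15 + 5 = 20  → 20 < 44, loop
  ADD #5: R1 = 20 + 5 = 25  → 25 < 44, loop
  ADD #6: R1 = 25 + 5 = 30  → 30 < 44, loop
  ADD #7: R1 = 30 + 5 = 35  → 35 < 44, loop
  ADD #8: R1 = 35 + 5 = 40  → 40 < 44, loop
  ADD #9: R1 = 40 + 5 = 45  → 45 >= 44, exit
Total ADD instructions: 9

9


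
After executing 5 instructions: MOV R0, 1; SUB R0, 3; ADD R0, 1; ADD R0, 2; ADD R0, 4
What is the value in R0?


Register state trace:
  MOV R0, 1  → R0 = 1
  SUB R0, 3  → R0 = 1 - 3 = -2
  ADD R0, 1  → R0 = -2 + 1 = -1
  ADD R0, 2  → R0 = -1 + 2 = 1
  ADD R0, 4  → R0 = 1 + 4 = 5
Final: R0 = 5

5


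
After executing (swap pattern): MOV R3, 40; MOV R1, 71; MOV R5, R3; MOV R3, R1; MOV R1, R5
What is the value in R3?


Register state trace (swap pattern):
  MOV R3, 40  → R3 = 40
  MOV R1, 71  → R1 = 71
  MOV R5, R3  → R5 = 40  (save R3)
  MOV R3, R1  → R3 = 71  (R3 gets R1's value)
  MOV R1, R5  → R1 = 40  (R1 gets saved value)
Final: R3 = 71

71


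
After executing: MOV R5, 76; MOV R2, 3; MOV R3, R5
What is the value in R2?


Register state trace:
  MOV R5, 76  → R5 = 76
  MOV R2, 3  → R2 = 3
  MOV R3, R5  → R3 = 76
Final: R2 = 3

3


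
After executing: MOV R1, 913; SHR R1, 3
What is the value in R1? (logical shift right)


Register state trace:
  MOV R1, 913  → R1 = 913
  SHR R1, 3  → R1 = 913 >> 3 = 913 // 2^3 = 114
Final: R1 = 114

114


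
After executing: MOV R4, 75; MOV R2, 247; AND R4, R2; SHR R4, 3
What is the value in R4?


Register state trace:
  MOV R4, 75  → R4 = 75 (0b01001011)
  MOV R2, 247  → R2 = 247 (0b11110111)
  AND R4, R2  → R4 = 75 AND 247 = 67 (0b01000011)
  SHR R4, 3  → R4 = 67 >> 3 = 8
Final: R4 = 8

8


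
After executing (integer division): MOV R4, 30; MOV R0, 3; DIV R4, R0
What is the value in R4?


Register state trace:
  MOV R4, 30  → R4 = 30
  MOV R0, 3  → R0 = 3
  DIV R4, R0  → R4 = 30 // 3 = 10
Final: R4 = 10

10


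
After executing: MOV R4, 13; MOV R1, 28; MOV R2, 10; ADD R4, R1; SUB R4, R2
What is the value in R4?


Register state trace:
  MOV R4, 13  → R4 = 13
  MOV R1, 28  → R1 = 28
  MOV R2, 10  → R2 = 10
  ADD R4, R1  → R4 = 13 + 28 = 41
  SUB R4, R2  → R4 = 41 - 10 = 31
Final: R4 = 31

31


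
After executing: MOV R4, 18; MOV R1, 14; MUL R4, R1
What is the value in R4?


Register state trace:
  MOV R4, 18  → R4 = 18
  MOV R1, 14  → R1 = 14
  MUL R4, R1  → R4 = 18 * 14 = 252
Final: R4 = 252

252


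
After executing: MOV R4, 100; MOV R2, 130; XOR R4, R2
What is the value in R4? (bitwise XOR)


Register state trace:
  MOV R4, 100  → R4 = 100 (0b01100100)
  MOV R2, 130  → R2 = 130 (0b10000010)
  XOR R4, R2  → R4 = 100 XOR 130 = 230 (0b11100110)
Final: R4 = 230

230


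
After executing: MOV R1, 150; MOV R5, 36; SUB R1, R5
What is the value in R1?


Register state trace:
  MOV R1, 150  → R1 = 150
  MOV R5, 36  → R5 = 36
  SUB R1, R5  → R1 = 150 - 36 = 114
Final: R1 = 114

114


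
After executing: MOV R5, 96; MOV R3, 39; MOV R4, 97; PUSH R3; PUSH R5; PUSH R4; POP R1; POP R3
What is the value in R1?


Stack trace (top is rightmost):
  MOV R5, 96  → R5 = 96
  MOV R3, 39  → R3 = 39
  MOV R4, 97  → R4 = 97
  PUSH R3  → stack: [39]
  PUSH R5  → stack: [39, 96]
  PUSH R4  → stack: [39, 96, 97]
  POP R1  → R1 = 97, stack: [39, 96]
  POP R3  → R3 = 96, stack: [39]
Final: R1 = 97

97


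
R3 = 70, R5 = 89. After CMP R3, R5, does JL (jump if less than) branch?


Trace:
  R3 = 70, R5 = 89
  CMP R3, R5  → compares 70 vs 89
  JL checks: is 70 less than 89?
  70 < 89, so condition is true
Branch taken: Yes

Yes


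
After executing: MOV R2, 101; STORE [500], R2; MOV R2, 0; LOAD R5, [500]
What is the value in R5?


Register and memory trace:
  MOV R2, 101  → R2 = 101
  STORE [500], R2  → mem[500] = 101
  MOV R2, 0  → R2 = 0
  LOAD R5, [500]  → R5 = mem[500] = 101
Final: R5 = 101

101


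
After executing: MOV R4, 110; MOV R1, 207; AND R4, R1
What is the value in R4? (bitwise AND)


Register state trace:
  MOV R4, 110  → R4 = 110 (0b01101110)
  MOV R1, 207  → R1 = 207 (0b11001111)
  AND R4, R1  → R4 = 110 AND 207 = 78 (0b01001110)
Final: R4 = 78

78


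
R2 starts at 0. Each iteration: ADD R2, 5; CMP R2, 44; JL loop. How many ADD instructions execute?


Loop trace (R2 starts at 0, target 44, step 5):
  ADD #1: R2 = 0 + 5 = 5  → 5 < 44, loop
  ADD #2: R2 = 5 + 5 = 10  → 10 < 44, loop
  ADD #3: R2 = 10 + 5 = 15  → 15 < 44, loop
  ADD #4: R2 = 15 + 5 = 20  → 20 < 44, loop
  ADD #5: R2 = 20 + 5 = 25  → 25 < 44, loop
  ADD #6: R2 = 25 + 5 = 30  → 30 < 44, loop
  ADD #7: R2 = 30 + 5 = 35  → 35 < 44, loop
  ADD #8: R2 = 35 + 5 = 40  → 40 < 44, loop
  ADD #9: R2 = 40 + 5 = 45  → 45 >= 44, exit
Total ADD instructions: 9

9


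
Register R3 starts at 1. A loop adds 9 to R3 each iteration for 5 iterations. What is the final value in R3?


Starting value: R3 = 1
  Iter 1: R3 = 1 + 9 = 10
  Iter 2: R3 = 10 + 9 = 19
  Iter 3: R3 = 19 + 9 = 28
  Iter 4: R3 = 28 + 9 = 37
  Iter 5: R3 = 37 + 9 = 46
Final: R3 = 46

46


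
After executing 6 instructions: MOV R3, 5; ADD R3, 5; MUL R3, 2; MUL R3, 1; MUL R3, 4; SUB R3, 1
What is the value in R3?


Register state trace:
  MOV R3, 5  → R3 = 5
  ADD R3, 5  → R3 = 5 + 5 = 10
  MUL R3, 2  → R3 = 10 * 2 = 20
  MUL R3, 1  → R3 = 20 * 1 = 20
  MUL R3, 4  → R3 = 20 * 4 = 80
  SUB R3, 1  → R3 = 80 - 1 = 79
Final: R3 = 79

79


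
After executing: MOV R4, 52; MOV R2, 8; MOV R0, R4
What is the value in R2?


Register state trace:
  MOV R4, 52  → R4 = 52
  MOV R2, 8  → R2 = 8
  MOV R0, R4  → R0 = 52
Final: R2 = 8

8


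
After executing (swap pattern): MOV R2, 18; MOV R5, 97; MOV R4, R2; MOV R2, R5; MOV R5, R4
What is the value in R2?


Register state trace (swap pattern):
  MOV R2, 18  → R2 = 18
  MOV R5, 97  → R5 = 97
  MOV R4, R2  → R4 = 18  (save R2)
  MOV R2, R5  → R2 = 97  (R2 gets R5's value)
  MOV R5, R4  → R5 = 18  (R5 gets saved value)
Final: R2 = 97

97


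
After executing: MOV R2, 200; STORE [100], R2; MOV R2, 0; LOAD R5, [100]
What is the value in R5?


Register and memory trace:
  MOV R2, 200  → R2 = 200
  STORE [100], R2  → mem[100] = 200
  MOV R2, 0  → R2 = 0
  LOAD R5, [100]  → R5 = mem[100] = 200
Final: R5 = 200

200


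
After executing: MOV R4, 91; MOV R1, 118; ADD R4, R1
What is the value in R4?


Register state trace:
  MOV R4, 91  → R4 = 91
  MOV R1, 118  → R1 = 118
  ADD R4, R1  → R4 = 91 + 118 = 209
Final: R4 = 209

209


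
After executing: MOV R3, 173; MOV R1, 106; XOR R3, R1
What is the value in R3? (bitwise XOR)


Register state trace:
  MOV R3, 173  → R3 = 173 (0b10101101)
  MOV R1, 106  → R1 = 106 (0b01101010)
  XOR R3, R1  → R3 = 173 XOR 106 = 199 (0b11000111)
Final: R3 = 199

199


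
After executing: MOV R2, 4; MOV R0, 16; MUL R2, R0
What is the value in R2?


Register state trace:
  MOV R2, 4  → R2 = 4
  MOV R0, 16  → R0 = 16
  MUL R2, R0  → R2 = 4 * 16 = 64
Final: R2 = 64

64


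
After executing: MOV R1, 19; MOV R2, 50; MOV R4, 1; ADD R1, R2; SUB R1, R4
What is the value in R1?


Register state trace:
  MOV R1, 19  → R1 = 19
  MOV R2, 50  → R2 = 50
  MOV R4, 1  → R4 = 1
  ADD R1, R2  → R1 = 19 + 50 = 69
  SUB R1, R4  → R1 = 69 - 1 = 68
Final: R1 = 68

68


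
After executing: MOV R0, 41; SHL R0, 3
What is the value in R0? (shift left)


Register state trace:
  MOV R0, 41  → R0 = 41
  SHL R0, 3  → R0 = 41 << 3 = 41 * 2^3 = 328
Final: R0 = 328

328


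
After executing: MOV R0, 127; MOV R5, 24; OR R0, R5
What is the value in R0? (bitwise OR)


Register state trace:
  MOV R0, 127  → R0 = 127 (0b01111111)
  MOV R5, 24  → R5 = 24 (0b00011000)
  OR R0, R5   → R0 = 127 OR 24 = 127 (0b01111111)
Final: R0 = 127

127


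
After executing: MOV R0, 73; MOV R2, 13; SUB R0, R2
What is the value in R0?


Register state trace:
  MOV R0, 73  → R0 = 73
  MOV R2, 13  → R2 = 13
  SUB R0, R2  → R0 = 73 - 13 = 60
Final: R0 = 60

60


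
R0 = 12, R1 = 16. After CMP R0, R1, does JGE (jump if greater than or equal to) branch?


Trace:
  R0 = 12, R1 = 16
  CMP R0, R1  → compares 12 vs 16
  JGE checks: is 12 greater than or equal to 16?
  12 < 16, so condition is false
Branch taken: No

No


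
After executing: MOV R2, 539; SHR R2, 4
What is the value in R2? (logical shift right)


Register state trace:
  MOV R2, 539  → R2 = 539
  SHR R2, 4  → R2 = 539 >> 4 = 539 // 2^4 = 33
Final: R2 = 33

33


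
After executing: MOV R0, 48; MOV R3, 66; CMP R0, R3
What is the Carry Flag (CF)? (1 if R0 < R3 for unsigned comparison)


Register state trace:
  MOV R0, 48  → R0 = 48
  MOV R3, 66  → R3 = 66
  CMP R0, R3  → unsigned 48 - 66: borrow occurs
  48 < 66, so CF = 1
CF = 1

1


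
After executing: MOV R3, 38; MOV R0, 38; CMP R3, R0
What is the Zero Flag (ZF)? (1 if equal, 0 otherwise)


Register state trace:
  MOV R3, 38  → R3 = 38
  MOV R0, 38  → R0 = 38
  CMP R3, R0  → computes 38 - 38 = 0
  Result is zero, so values are equal
ZF = 1

1


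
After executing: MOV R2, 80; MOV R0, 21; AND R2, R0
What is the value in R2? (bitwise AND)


Register state trace:
  MOV R2, 80  → R2 = 80 (0b01010000)
  MOV R0, 21  → R0 = 21 (0b00010101)
  AND R2, R0  → R2 = 80 AND 21 = 16 (0b00010000)
Final: R2 = 16

16


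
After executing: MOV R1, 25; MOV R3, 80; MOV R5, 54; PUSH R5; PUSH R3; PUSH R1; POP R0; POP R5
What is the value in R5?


Stack trace (top is rightmost):
  MOV R1, 25  → R1 = 25
  MOV R3, 80  → R3 = 80
  MOV R5, 54  → R5 = 54
  PUSH R5  → stack: [54]
  PUSH R3  → stack: [54, 80]
  PUSH R1  → stack: [54, 80, 25]
  POP R0  → R0 = 25, stack: [54, 80]
  POP R5  → R5 = 80, stack: [54]
Final: R5 = 80

80


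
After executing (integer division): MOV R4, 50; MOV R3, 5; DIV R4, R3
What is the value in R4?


Register state trace:
  MOV R4, 50  → R4 = 50
  MOV R3, 5  → R3 = 5
  DIV R4, R3  → R4 = 50 // 5 = 10
Final: R4 = 10

10


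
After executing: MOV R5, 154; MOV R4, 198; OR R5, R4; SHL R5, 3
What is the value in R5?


Register state trace:
  MOV R5, 154  → R5 = 154 (0b10011010)
  MOV R4, 198  → R4 = 198 (0b11000110)
  OR R5, R4  → R5 = 154 OR 198 = 222 (0b11011110)
  SHL R5, 3  → R5 = 222 << 3 = 1776
Final: R5 = 1776

1776


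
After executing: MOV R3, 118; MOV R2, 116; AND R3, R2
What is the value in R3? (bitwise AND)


Register state trace:
  MOV R3, 118  → R3 = 118 (0b01110110)
  MOV R2, 116  → R2 = 116 (0b01110100)
  AND R3, R2  → R3 = 118 AND 116 = 116 (0b01110100)
Final: R3 = 116

116


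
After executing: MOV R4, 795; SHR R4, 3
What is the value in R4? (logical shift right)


Register state trace:
  MOV R4, 795  → R4 = 795
  SHR R4, 3  → R4 = 795 >> 3 = 795 // 2^3 = 99
Final: R4 = 99

99


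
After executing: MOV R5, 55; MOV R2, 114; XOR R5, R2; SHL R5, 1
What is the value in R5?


Register state trace:
  MOV R5, 55  → R5 = 55 (0b00110111)
  MOV R2, 114  → R2 = 114 (0b01110010)
  XOR R5, R2  → R5 = 55 XOR 114 = 69 (0b01000101)
  SHL R5, 1  → R5 = 69 << 1 = 138
Final: R5 = 138

138


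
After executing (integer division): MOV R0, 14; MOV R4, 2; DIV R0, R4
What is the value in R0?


Register state trace:
  MOV R0, 14  → R0 = 14
  MOV R4, 2  → R4 = 2
  DIV R0, R4  → R0 = 14 // 2 = 7
Final: R0 = 7

7


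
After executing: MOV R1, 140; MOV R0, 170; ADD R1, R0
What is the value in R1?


Register state trace:
  MOV R1, 140  → R1 = 140
  MOV R0, 170  → R0 = 170
  ADD R1, R0  → R1 = 140 + 170 = 310
Final: R1 = 310

310


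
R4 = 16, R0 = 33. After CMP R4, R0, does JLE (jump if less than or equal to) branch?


Trace:
  R4 = 16, R0 = 33
  CMP R4, R0  → compares 16 vs 33
  JLE checks: is 16 less than or equal to 33?
  16 < 33, so condition is true
Branch taken: Yes

Yes


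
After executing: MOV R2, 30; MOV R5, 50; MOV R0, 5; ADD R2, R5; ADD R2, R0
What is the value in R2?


Register state trace:
  MOV R2, 30  → R2 = 30
  MOV R5, 50  → R5 = 50
  MOV R0, 5  → R0 = 5
  ADD R2, R5  → R2 = 30 + 50 = 80
  ADD R2, R0  → R2 = 80 + 5 = 85
Final: R2 = 85

85


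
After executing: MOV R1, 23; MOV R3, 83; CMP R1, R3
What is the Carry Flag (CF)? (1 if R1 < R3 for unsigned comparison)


Register state trace:
  MOV R1, 23  → R1 = 23
  MOV R3, 83  → R3 = 83
  CMP R1, R3  → unsigned 23 - 83: borrow occurs
  23 < 83, so CF = 1
CF = 1

1


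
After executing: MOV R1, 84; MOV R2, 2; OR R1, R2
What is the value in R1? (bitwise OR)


Register state trace:
  MOV R1, 84  → R1 = 84 (0b01010100)
  MOV R2, 2  → R2 = 2 (0b00000010)
  OR R1, R2   → R1 = 84 OR 2 = 86 (0b01010110)
Final: R1 = 86

86


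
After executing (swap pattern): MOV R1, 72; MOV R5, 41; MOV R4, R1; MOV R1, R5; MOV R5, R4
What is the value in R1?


Register state trace (swap pattern):
  MOV R1, 72  → R1 = 72
  MOV R5, 41  → R5 = 41
  MOV R4, R1  → R4 = 72  (save R1)
  MOV R1, R5  → R1 = 41  (R1 gets R5's value)
  MOV R5, R4  → R5 = 72  (R5 gets saved value)
Final: R1 = 41

41


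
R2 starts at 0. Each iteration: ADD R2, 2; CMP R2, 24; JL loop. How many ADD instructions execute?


Loop trace (R2 starts at 0, target 24, step 2):
  ADD #1: R2 = 0 + 2 = 2  → 2 < 24, loop
  ADD #2: R2 = 2 + 2 = 4  → 4 < 24, loop
  ADD #3: R2 = 4 + 2 = 6  → 6 < 24, loop
  ADD #4: R2 = 6 + 2 = 8  → 8 < 24, loop
  ADD #5: R2 = 8 + 2 = 10  → 10 < 24, loop
  ADD #6: R2 = 10 + 2 = 12  → 12 < 24, loop
  ADD #7: R2 = 12 + 2 = 14  → 14 < 24, loop
  ADD #8: R2 = 14 + 2 = 16  → 16 < 24, loop
  ADD #9: R2 = 16 + 2 = 18  → 18 < 24, loop
  ADD #10: R2 = 18 + 2 = 20  → 20 < 24, loop
  ADD #11: R2 = 20 + 2 = 22  → 22 < 24, loop
  ADD #12: R2 = 22 + 2 = 24  → 24 >= 24, exit
Total ADD instructions: 12

12


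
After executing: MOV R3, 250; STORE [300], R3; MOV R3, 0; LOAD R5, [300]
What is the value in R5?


Register and memory trace:
  MOV R3, 250  → R3 = 250
  STORE [300], R3  → mem[300] = 250
  MOV R3, 0  → R3 = 0
  LOAD R5, [300]  → R5 = mem[300] = 250
Final: R5 = 250

250


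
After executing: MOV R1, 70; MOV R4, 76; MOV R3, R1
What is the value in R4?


Register state trace:
  MOV R1, 70  → R1 = 70
  MOV R4, 76  → R4 = 76
  MOV R3, R1  → R3 = 70
Final: R4 = 76

76


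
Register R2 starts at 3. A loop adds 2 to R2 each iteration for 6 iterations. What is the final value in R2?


Starting value: R2 = 3
  Iter 1: R2 = 3 + 2 = 5
  Iter 2: R2 = 5 + 2 = 7
  Iter 3: R2 = 7 + 2 = 9
  Iter 4: R2 = 9 + 2 = 11
  Iter 5: R2 = 11 + 2 = 13
  Iter 6: R2 = 13 + 2 = 15
Final: R2 = 15

15


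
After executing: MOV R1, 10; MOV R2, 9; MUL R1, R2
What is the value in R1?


Register state trace:
  MOV R1, 10  → R1 = 10
  MOV R2, 9  → R2 = 9
  MUL R1, R2  → R1 = 10 * 9 = 90
Final: R1 = 90

90


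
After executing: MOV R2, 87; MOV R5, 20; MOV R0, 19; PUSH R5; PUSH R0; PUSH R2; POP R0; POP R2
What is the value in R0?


Stack trace (top is rightmost):
  MOV R2, 87  → R2 = 87
  MOV R5, 20  → R5 = 20
  MOV R0, 19  → R0 = 19
  PUSH R5  → stack: [20]
  PUSH R0  → stack: [20, 19]
  PUSH R2  → stack: [20, 19, 87]
  POP R0  → R0 = 87, stack: [20, 19]
  POP R2  → R2 = 19, stack: [20]
Final: R0 = 87

87


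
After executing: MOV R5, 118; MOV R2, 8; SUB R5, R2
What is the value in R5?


Register state trace:
  MOV R5, 118  → R5 = 118
  MOV R2, 8  → R2 = 8
  SUB R5, R2  → R5 = 118 - 8 = 110
Final: R5 = 110

110


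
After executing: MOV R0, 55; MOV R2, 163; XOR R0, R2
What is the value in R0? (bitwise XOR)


Register state trace:
  MOV R0, 55  → R0 = 55 (0b00110111)
  MOV R2, 163  → R2 = 163 (0b10100011)
  XOR R0, R2  → R0 = 55 XOR 163 = 148 (0b10010100)
Final: R0 = 148

148


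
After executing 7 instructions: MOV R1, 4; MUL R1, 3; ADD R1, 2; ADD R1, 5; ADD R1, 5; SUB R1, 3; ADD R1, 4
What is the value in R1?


Register state trace:
  MOV R1, 4  → R1 = 4
  MUL R1, 3  → R1 = 4 * 3 = 12
  ADD R1, 2  → R1 = 12 + 2 = 14
  ADD R1, 5  → R1 = 14 + 5 = 19
  ADD R1, 5  → R1 = 19 + 5 = 24
  SUB R1, 3  → R1 = 24 - 3 = 21
  ADD R1, 4  → R1 = 21 + 4 = 25
Final: R1 = 25

25


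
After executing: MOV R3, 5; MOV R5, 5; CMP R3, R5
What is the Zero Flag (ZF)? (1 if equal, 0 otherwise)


Register state trace:
  MOV R3, 5  → R3 = 5
  MOV R5, 5  → R5 = 5
  CMP R3, R5  → computes 5 - 5 = 0
  Result is zero, so values are equal
ZF = 1

1


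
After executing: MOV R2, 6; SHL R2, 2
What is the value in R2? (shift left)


Register state trace:
  MOV R2, 6  → R2 = 6
  SHL R2, 2  → R2 = 6 << 2 = 6 * 2^2 = 24
Final: R2 = 24

24


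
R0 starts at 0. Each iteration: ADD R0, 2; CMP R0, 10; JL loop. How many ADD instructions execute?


Loop trace (R0 starts at 0, target 10, step 2):
  ADD #1: R0 = 0 + 2 = 2  → 2 < 10, loop
  ADD #2: R0 = 2 + 2 = 4  → 4 < 10, loop
  ADD #3: R0 = 4 + 2 = 6  → 6 < 10, loop
  ADD #4: R0 = 6 + 2 = 8  → 8 < 10, loop
  ADD #5: R0 = 8 + 2 = 10  → 10 >= 10, exit
Total ADD instructions: 5

5


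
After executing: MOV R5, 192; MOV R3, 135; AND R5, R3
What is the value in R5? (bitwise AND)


Register state trace:
  MOV R5, 192  → R5 = 192 (0b11000000)
  MOV R3, 135  → R3 = 135 (0b10000111)
  AND R5, R3  → R5 = 192 AND 135 = 128 (0b10000000)
Final: R5 = 128

128


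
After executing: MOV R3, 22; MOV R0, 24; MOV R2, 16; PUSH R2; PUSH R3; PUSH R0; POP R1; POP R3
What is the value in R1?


Stack trace (top is rightmost):
  MOV R3, 22  → R3 = 22
  MOV R0, 24  → R0 = 24
  MOV R2, 16  → R2 = 16
  PUSH R2  → stack: [16]
  PUSH R3  → stack: [16, 22]
  PUSH R0  → stack: [16, 22, 24]
  POP R1  → R1 = 24, stack: [16, 22]
  POP R3  → R3 = 22, stack: [16]
Final: R1 = 24

24


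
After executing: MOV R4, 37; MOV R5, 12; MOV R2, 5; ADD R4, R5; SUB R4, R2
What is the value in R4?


Register state trace:
  MOV R4, 37  → R4 = 37
  MOV R5, 12  → R5 = 12
  MOV R2, 5  → R2 = 5
  ADD R4, R5  → R4 = 37 + 12 = 49
  SUB R4, R2  → R4 = 49 - 5 = 44
Final: R4 = 44

44


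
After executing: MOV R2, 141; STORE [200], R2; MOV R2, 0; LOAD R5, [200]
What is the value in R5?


Register and memory trace:
  MOV R2, 141  → R2 = 141
  STORE [200], R2  → mem[200] = 141
  MOV R2, 0  → R2 = 0
  LOAD R5, [200]  → R5 = mem[200] = 141
Final: R5 = 141

141


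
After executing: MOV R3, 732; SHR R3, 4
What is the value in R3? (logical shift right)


Register state trace:
  MOV R3, 732  → R3 = 732
  SHR R3, 4  → R3 = 732 >> 4 = 732 // 2^4 = 45
Final: R3 = 45

45


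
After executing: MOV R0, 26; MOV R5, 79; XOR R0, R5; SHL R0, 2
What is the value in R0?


Register state trace:
  MOV R0, 26  → R0 = 26 (0b00011010)
  MOV R5, 79  → R5 = 79 (0b01001111)
  XOR R0, R5  → R0 = 26 XOR 79 = 85 (0b01010101)
  SHL R0, 2  → R0 = 85 << 2 = 340
Final: R0 = 340

340


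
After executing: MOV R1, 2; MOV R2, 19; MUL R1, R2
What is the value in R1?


Register state trace:
  MOV R1, 2  → R1 = 2
  MOV R2, 19  → R2 = 19
  MUL R1, R2  → R1 = 2 * 19 = 38
Final: R1 = 38

38


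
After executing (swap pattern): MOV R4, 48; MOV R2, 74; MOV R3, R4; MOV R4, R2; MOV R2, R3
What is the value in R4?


Register state trace (swap pattern):
  MOV R4, 48  → R4 = 48
  MOV R2, 74  → R2 = 74
  MOV R3, R4  → R3 = 48  (save R4)
  MOV R4, R2  → R4 = 74  (R4 gets R2's value)
  MOV R2, R3  → R2 = 48  (R2 gets saved value)
Final: R4 = 74

74


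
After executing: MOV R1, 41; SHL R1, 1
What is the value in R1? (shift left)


Register state trace:
  MOV R1, 41  → R1 = 41
  SHL R1, 1  → R1 = 41 << 1 = 41 * 2^1 = 82
Final: R1 = 82

82


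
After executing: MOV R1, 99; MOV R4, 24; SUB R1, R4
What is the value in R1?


Register state trace:
  MOV R1, 99  → R1 = 99
  MOV R4, 24  → R4 = 24
  SUB R1, R4  → R1 = 99 - 24 = 75
Final: R1 = 75

75


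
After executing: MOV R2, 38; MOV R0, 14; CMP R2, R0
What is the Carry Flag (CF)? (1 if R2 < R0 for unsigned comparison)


Register state trace:
  MOV R2, 38  → R2 = 38
  MOV R0, 14  → R0 = 14
  CMP R2, R0  → unsigned 38 - 14: no borrow
  38 >= 14, so CF = 0
CF = 0

0


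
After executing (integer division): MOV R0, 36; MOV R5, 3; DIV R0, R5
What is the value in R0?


Register state trace:
  MOV R0, 36  → R0 = 36
  MOV R5, 3  → R5 = 3
  DIV R0, R5  → R0 = 36 // 3 = 12
Final: R0 = 12

12


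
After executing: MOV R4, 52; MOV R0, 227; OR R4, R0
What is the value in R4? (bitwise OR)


Register state trace:
  MOV R4, 52  → R4 = 52 (0b00110100)
  MOV R0, 227  → R0 = 227 (0b11100011)
  OR R4, R0   → R4 = 52 OR 227 = 247 (0b11110111)
Final: R4 = 247

247


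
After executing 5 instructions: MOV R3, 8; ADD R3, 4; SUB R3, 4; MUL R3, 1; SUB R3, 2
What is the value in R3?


Register state trace:
  MOV R3, 8  → R3 = 8
  ADD R3, 4  → R3 = 8 + 4 = 12
  SUB R3, 4  → R3 = 12 - 4 = 8
  MUL R3, 1  → R3 = 8 * 1 = 8
  SUB R3, 2  → R3 = 8 - 2 = 6
Final: R3 = 6

6


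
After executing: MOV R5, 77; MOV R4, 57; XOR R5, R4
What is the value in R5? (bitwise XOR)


Register state trace:
  MOV R5, 77  → R5 = 77 (0b01001101)
  MOV R4, 57  → R4 = 57 (0b00111001)
  XOR R5, R4  → R5 = 77 XOR 57 = 116 (0b01110100)
Final: R5 = 116

116
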